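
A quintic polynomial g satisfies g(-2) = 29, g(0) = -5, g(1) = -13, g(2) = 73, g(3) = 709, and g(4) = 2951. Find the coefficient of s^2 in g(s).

Write g(s) = as^5 + bs^4 + cs^3 + ds^2 + es + k. Substituting each data point gives a linear system:
  -32a + 16b - 8c + 4d - 2e + k = 29
  k = -5
  a + b + c + d + e + k = -13
  32a + 16b + 8c + 4d + 2e + k = 73
  243a + 81b + 27c + 9d + 3e + k = 709
  1024a + 256b + 64c + 16d + 4e + k = 2951
Solving the system yields a = 2, b = 5, c = -4, d = -6, e = -5, k = -5.
So g(s) = 2s^5 + 5s^4 - 4s^3 - 6s^2 - 5s - 5.
The coefficient of s^2 is -6.

-6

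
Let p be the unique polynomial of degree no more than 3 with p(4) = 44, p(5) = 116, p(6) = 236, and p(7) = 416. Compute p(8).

668

Forward differences of the values at u = 4, 5, 6, 7:
  p  : 44  116  236  416
  Δ  : 72  120  180
  Δ^2: 48  60
  Δ^3: 12
The third differences are constant, confirming degree 3.
Interpolating (Newton forward form) and evaluating at u = 8 gives p(8) = 668.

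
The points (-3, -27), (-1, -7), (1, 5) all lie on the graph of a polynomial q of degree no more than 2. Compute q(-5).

-55

Forward differences of the values at n = -3, -1, 1:
  q  : -27  -7  5
  Δ  : 20  12
  Δ^2: -8
The second differences are constant, confirming degree 2.
Interpolating (Newton forward form) and evaluating at n = -5 gives q(-5) = -55.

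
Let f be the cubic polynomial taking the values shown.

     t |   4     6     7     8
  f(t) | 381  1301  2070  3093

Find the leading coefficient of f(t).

6

Write f(t) = at^3 + bt^2 + ct + d. Substituting each data point gives a linear system:
  64a + 16b + 4c + d = 381
  216a + 36b + 6c + d = 1301
  343a + 49b + 7c + d = 2070
  512a + 64b + 8c + d = 3093
Solving the system yields a = 6, b = 1, c = -6, d = 5.
So f(t) = 6t^3 + t^2 - 6t + 5.
The leading coefficient is 6.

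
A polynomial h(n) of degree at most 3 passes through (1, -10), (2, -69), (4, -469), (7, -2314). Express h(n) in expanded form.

h(n) = -6n^3 - 5n^2 - 2n + 3

Using the Lagrange interpolation formula with nodes 1, 2, 4, 7:
  L_0(n) = (n - 2)(n - 4)(n - 7) / -18
  L_1(n) = (n - 1)(n - 4)(n - 7) / 10
  L_2(n) = (n - 1)(n - 2)(n - 7) / -18
  L_3(n) = (n - 1)(n - 2)(n - 4) / 90
Then h(n) = -10·L_0(n) - 69·L_1(n) - 469·L_2(n) - 2314·L_3(n).
Expanding and collecting terms gives h(n) = -6n^3 - 5n^2 - 2n + 3.
Check: h(4) = -469. ✓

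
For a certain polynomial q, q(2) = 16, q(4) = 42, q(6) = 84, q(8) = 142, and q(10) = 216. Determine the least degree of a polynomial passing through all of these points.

2

Forward differences of the values at n = 2, 4, 6, 8, 10:
  q  : 16  42  84  142  216
  Δ  : 26  42  58  74
  Δ^2: 16  16  16
  Δ^3: 0  0
  Δ^4: 0
The second differences are constant (16) and nonzero, while all higher differences vanish, so the minimal degree is 2.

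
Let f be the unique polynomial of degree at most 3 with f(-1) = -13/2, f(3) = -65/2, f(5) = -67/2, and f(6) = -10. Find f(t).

f(t) = t^3 - 6t^2 - (3/2)t - 1

Write f(t) = at^3 + bt^2 + ct + d. Substituting each data point gives a linear system:
  -a + b - c + d = -13/2
  27a + 9b + 3c + d = -65/2
  125a + 25b + 5c + d = -67/2
  216a + 36b + 6c + d = -10
Solving the system yields a = 1, b = -6, c = -3/2, d = -1.
So f(t) = t³ - 6t² - (3/2)t - 1.
Check: f(6) = -10. ✓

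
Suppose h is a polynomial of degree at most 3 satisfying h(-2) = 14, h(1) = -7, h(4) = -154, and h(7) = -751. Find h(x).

h(x) = -2x^3 - x^2 - 2x - 2

Using the Lagrange interpolation formula with nodes -2, 1, 4, 7:
  L_0(x) = (x - 1)(x - 4)(x - 7) / -162
  L_1(x) = (x + 2)(x - 4)(x - 7) / 54
  L_2(x) = (x + 2)(x - 1)(x - 7) / -54
  L_3(x) = (x + 2)(x - 1)(x - 4) / 162
Then h(x) = 14·L_0(x) - 7·L_1(x) - 154·L_2(x) - 751·L_3(x).
Expanding and collecting terms gives h(x) = -2x³ - x² - 2x - 2.
Check: h(-2) = 14. ✓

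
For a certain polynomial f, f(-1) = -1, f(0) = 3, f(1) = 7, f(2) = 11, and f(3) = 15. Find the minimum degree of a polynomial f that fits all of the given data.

1

Forward differences of the values at n = -1, 0, 1, 2, 3:
  f  : -1  3  7  11  15
  Δ  : 4  4  4  4
  Δ^2: 0  0  0
  Δ^3: 0  0
  Δ^4: 0
The first differences are constant (4) and nonzero, while all higher differences vanish, so the minimal degree is 1.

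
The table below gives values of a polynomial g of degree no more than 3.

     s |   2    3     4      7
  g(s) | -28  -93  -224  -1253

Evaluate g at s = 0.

0

Write g(s) = as^3 + bs^2 + cs + d. Substituting each data point gives a linear system:
  8a + 4b + 2c + d = -28
  27a + 9b + 3c + d = -93
  64a + 16b + 4c + d = -224
  343a + 49b + 7c + d = -1253
Solving the system yields a = -4, b = 3, c = -4, d = 0.
So g(s) = -4s^3 + 3s^2 - 4s.
Then g(0) = 0.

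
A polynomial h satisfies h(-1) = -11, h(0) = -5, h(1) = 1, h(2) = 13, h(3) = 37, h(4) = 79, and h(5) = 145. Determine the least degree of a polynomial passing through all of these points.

3

Forward differences of the values at s = -1, 0, 1, 2, 3, 4, 5:
  h  : -11  -5  1  13  37  79  145
  Δ  : 6  6  12  24  42  66
  Δ^2: 0  6  12  18  24
  Δ^3: 6  6  6  6
  Δ^4: 0  0  0
  Δ^5: 0  0
  Δ^6: 0
The third differences are constant (6) and nonzero, while all higher differences vanish, so the minimal degree is 3.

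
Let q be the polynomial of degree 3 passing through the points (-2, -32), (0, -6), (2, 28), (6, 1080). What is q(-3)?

-117

Write q(n) = an^3 + bn^2 + cn + d. Substituting each data point gives a linear system:
  -8a + 4b - 2c + d = -32
  d = -6
  8a + 4b + 2c + d = 28
  216a + 36b + 6c + d = 1080
Solving the system yields a = 5, b = 1, c = -5, d = -6.
So q(n) = 5n³ + n² - 5n - 6.
Then q(-3) = -117.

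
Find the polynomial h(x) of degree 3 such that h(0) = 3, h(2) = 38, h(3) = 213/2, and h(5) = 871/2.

h(x) = 3x^3 + 2x^2 + (3/2)x + 3

Using the Lagrange interpolation formula with nodes 0, 2, 3, 5:
  L_0(x) = (x - 2)(x - 3)(x - 5) / -30
  L_1(x) = x(x - 3)(x - 5) / 6
  L_2(x) = x(x - 2)(x - 5) / -6
  L_3(x) = x(x - 2)(x - 3) / 30
Then h(x) = 3·L_0(x) + 38·L_1(x) + 213/2·L_2(x) + 871/2·L_3(x).
Expanding and collecting terms gives h(x) = 3x^3 + 2x^2 + (3/2)x + 3.
Check: h(0) = 3. ✓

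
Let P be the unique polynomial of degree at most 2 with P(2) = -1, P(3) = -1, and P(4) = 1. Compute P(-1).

11

Forward differences of the values at u = 2, 3, 4:
  P  : -1  -1  1
  Δ  : 0  2
  Δ^2: 2
The second differences are constant, confirming degree 2.
Interpolating (Newton forward form) and evaluating at u = -1 gives P(-1) = 11.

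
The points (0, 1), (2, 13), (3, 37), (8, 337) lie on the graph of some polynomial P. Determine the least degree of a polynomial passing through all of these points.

2

Divided differences on the nodes 0, 2, 3, 8:
  order 0: 1  13  37  337
  order 1: 6  24  60
  order 2: 6  6
  order 3: 0
The order-2 divided differences are all 6 (nonzero) and every higher order vanishes, so the data lies on a polynomial of degree exactly 2.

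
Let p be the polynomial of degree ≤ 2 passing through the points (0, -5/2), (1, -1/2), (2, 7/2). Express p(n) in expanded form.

Write p(n) = an^2 + bn + c. Substituting each data point gives a linear system:
  c = -5/2
  a + b + c = -1/2
  4a + 2b + c = 7/2
Solving the system yields a = 1, b = 1, c = -5/2.
So p(n) = n² + n - 5/2.
Check: p(0) = -5/2. ✓

p(n) = n^2 + n - 5/2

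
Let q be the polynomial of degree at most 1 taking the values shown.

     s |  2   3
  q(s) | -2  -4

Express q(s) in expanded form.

q(s) = -2s + 2

Write q(s) = as + b. Substituting each data point gives a linear system:
  2a + b = -2
  3a + b = -4
Solving the system yields a = -2, b = 2.
So q(s) = -2s + 2.
Check: q(3) = -4. ✓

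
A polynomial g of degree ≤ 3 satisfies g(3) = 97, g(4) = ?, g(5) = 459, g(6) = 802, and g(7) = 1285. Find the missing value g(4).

The 4 known points determine the degree-3 polynomial uniquely.
Write g(t) = at^3 + bt^2 + ct + d. Substituting each data point gives a linear system:
  27a + 9b + 3c + d = 97
  125a + 25b + 5c + d = 459
  216a + 36b + 6c + d = 802
  343a + 49b + 7c + d = 1285
Solving the system yields a = 4, b = -2, c = 1, d = 4.
So g(t) = 4t³ - 2t² + t + 4.
Then g(4) = 232.

232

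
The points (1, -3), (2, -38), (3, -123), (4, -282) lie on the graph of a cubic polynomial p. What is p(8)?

Using the Lagrange interpolation formula with nodes 1, 2, 3, 4:
  L_0(x) = (x - 2)(x - 3)(x - 4) / -6
  L_1(x) = (x - 1)(x - 3)(x - 4) / 2
  L_2(x) = (x - 1)(x - 2)(x - 4) / -2
  L_3(x) = (x - 1)(x - 2)(x - 3) / 6
Then p(x) = -3·L_0(x) - 38·L_1(x) - 123·L_2(x) - 282·L_3(x).
Expanding and collecting terms gives p(x) = -4x^3 - x^2 - 4x + 6.
Evaluating at x = 8: p(8) = -2138.

-2138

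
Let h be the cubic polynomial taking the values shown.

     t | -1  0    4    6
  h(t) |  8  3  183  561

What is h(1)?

Using the Lagrange interpolation formula with nodes -1, 0, 4, 6:
  L_0(t) = t(t - 4)(t - 6) / -35
  L_1(t) = (t + 1)(t - 4)(t - 6) / 24
  L_2(t) = (t + 1)t(t - 6) / -40
  L_3(t) = (t + 1)t(t - 4) / 84
Then h(t) = 8·L_0(t) + 3·L_1(t) + 183·L_2(t) + 561·L_3(t).
Expanding and collecting terms gives h(t) = 2t^3 + 4t^2 - 3t + 3.
Evaluating at t = 1: h(1) = 6.

6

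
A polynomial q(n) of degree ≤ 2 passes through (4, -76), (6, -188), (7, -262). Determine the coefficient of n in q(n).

Write q(n) = an^2 + bn + c. Substituting each data point gives a linear system:
  16a + 4b + c = -76
  36a + 6b + c = -188
  49a + 7b + c = -262
Solving the system yields a = -6, b = 4, c = 4.
So q(n) = -6n^2 + 4n + 4.
The coefficient of n is 4.

4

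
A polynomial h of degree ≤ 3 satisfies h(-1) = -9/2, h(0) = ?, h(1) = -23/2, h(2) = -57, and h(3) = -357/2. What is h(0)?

-6

The 4 known points determine the degree-3 polynomial uniquely.
Write h(x) = ax^3 + bx^2 + cx + d. Substituting each data point gives a linear system:
  -a + b - c + d = -9/2
  a + b + c + d = -23/2
  8a + 4b + 2c + d = -57
  27a + 9b + 3c + d = -357/2
Solving the system yields a = -6, b = -2, c = 5/2, d = -6.
So h(x) = -6x^3 - 2x^2 + (5/2)x - 6.
Then h(0) = -6.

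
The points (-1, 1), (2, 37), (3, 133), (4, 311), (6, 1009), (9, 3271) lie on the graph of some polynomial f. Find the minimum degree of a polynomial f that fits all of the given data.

Divided differences on the nodes -1, 2, 3, 4, 6, 9:
  order 0: 1  37  133  311  1009  3271
  order 1: 12  96  178  349  754
  order 2: 21  41  57  81
  order 3: 4  4  4
  order 4: 0  0
  order 5: 0
The order-3 divided differences are all 4 (nonzero) and every higher order vanishes, so the data lies on a polynomial of degree exactly 3.

3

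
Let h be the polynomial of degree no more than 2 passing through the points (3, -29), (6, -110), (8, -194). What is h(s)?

Write h(s) = as^2 + bs + c. Substituting each data point gives a linear system:
  9a + 3b + c = -29
  36a + 6b + c = -110
  64a + 8b + c = -194
Solving the system yields a = -3, b = 0, c = -2.
So h(s) = -3s^2 - 2.
Check: h(6) = -110. ✓

h(s) = -3s^2 - 2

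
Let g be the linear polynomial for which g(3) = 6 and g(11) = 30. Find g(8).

21

Using the Lagrange interpolation formula with nodes 3, 11:
  L_0(u) = (u - 11) / -8
  L_1(u) = (u - 3) / 8
Then g(u) = 6·L_0(u) + 30·L_1(u).
Expanding and collecting terms gives g(u) = 3u - 3.
Evaluating at u = 8: g(8) = 21.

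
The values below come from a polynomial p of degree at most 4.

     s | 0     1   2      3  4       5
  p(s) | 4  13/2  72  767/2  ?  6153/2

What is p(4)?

1244

On equispaced nodes a degree-4 polynomial has vanishing fifth forward difference, so
  - p(0) + 5·p(1) - 10·p(2) + 10·p(3) - 5·p(4) + p(5) = 0.
Substituting the known values and solving for p(4):
  -5·p(4) = -6220
  p(4) = 1244.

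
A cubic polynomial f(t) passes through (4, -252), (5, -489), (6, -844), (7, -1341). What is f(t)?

f(t) = -4t^3 + t^2 - 2t - 4

Write f(t) = at^3 + bt^2 + ct + d. Substituting each data point gives a linear system:
  64a + 16b + 4c + d = -252
  125a + 25b + 5c + d = -489
  216a + 36b + 6c + d = -844
  343a + 49b + 7c + d = -1341
Solving the system yields a = -4, b = 1, c = -2, d = -4.
So f(t) = -4t^3 + t^2 - 2t - 4.
Check: f(5) = -489. ✓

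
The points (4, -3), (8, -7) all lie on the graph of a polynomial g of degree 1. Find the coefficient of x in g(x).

-1

Write g(x) = ax + b. Substituting each data point gives a linear system:
  4a + b = -3
  8a + b = -7
Solving the system yields a = -1, b = 1.
So g(x) = -x + 1.
The leading coefficient is -1.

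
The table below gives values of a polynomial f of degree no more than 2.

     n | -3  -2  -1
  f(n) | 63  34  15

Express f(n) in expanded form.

f(n) = 5n^2 - 4n + 6

Write f(n) = an^2 + bn + c. Substituting each data point gives a linear system:
  9a - 3b + c = 63
  4a - 2b + c = 34
  a - b + c = 15
Solving the system yields a = 5, b = -4, c = 6.
So f(n) = 5n^2 - 4n + 6.
Check: f(-3) = 63. ✓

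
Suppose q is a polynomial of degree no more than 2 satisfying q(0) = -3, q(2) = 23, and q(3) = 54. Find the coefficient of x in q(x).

1

Write q(x) = ax^2 + bx + c. Substituting each data point gives a linear system:
  c = -3
  4a + 2b + c = 23
  9a + 3b + c = 54
Solving the system yields a = 6, b = 1, c = -3.
So q(x) = 6x^2 + x - 3.
The coefficient of x is 1.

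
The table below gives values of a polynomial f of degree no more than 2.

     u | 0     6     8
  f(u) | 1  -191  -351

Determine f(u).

f(u) = -6u^2 + 4u + 1

Write f(u) = au^2 + bu + c. Substituting each data point gives a linear system:
  c = 1
  36a + 6b + c = -191
  64a + 8b + c = -351
Solving the system yields a = -6, b = 4, c = 1.
So f(u) = -6u² + 4u + 1.
Check: f(6) = -191. ✓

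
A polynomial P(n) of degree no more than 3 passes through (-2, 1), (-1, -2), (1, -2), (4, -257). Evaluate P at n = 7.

Write P(n) = an^3 + bn^2 + cn + d. Substituting each data point gives a linear system:
  -8a + 4b - 2c + d = 1
  -a + b - c + d = -2
  a + b + c + d = -2
  64a + 16b + 4c + d = -257
Solving the system yields a = -3, b = -5, c = 3, d = 3.
So P(n) = -3n³ - 5n² + 3n + 3.
Then P(7) = -1250.

-1250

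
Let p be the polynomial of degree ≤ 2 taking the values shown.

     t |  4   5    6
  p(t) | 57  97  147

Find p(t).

Write p(t) = at^2 + bt + c. Substituting each data point gives a linear system:
  16a + 4b + c = 57
  25a + 5b + c = 97
  36a + 6b + c = 147
Solving the system yields a = 5, b = -5, c = -3.
So p(t) = 5t² - 5t - 3.
Check: p(5) = 97. ✓

p(t) = 5t^2 - 5t - 3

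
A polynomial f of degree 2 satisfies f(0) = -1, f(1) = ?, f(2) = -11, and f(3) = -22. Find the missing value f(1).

The 3 known points determine the degree-2 polynomial uniquely.
Write f(s) = as^2 + bs + c. Substituting each data point gives a linear system:
  c = -1
  4a + 2b + c = -11
  9a + 3b + c = -22
Solving the system yields a = -2, b = -1, c = -1.
So f(s) = -2s^2 - s - 1.
Then f(1) = -4.

-4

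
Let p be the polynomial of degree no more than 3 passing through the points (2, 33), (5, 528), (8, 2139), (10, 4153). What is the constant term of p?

3

Write p(n) = an^3 + bn^2 + cn + d. Substituting each data point gives a linear system:
  8a + 4b + 2c + d = 33
  125a + 25b + 5c + d = 528
  512a + 64b + 8c + d = 2139
  1000a + 100b + 10c + d = 4153
Solving the system yields a = 4, b = 2, c = -5, d = 3.
So p(n) = 4n³ + 2n² - 5n + 3.
The constant term is 3.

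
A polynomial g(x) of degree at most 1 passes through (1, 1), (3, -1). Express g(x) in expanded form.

g(x) = -x + 2

Write g(x) = ax + b. Substituting each data point gives a linear system:
  a + b = 1
  3a + b = -1
Solving the system yields a = -1, b = 2.
So g(x) = -x + 2.
Check: g(1) = 1. ✓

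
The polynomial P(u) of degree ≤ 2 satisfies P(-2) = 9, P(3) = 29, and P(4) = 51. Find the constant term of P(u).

-1

Write P(u) = au^2 + bu + c. Substituting each data point gives a linear system:
  4a - 2b + c = 9
  9a + 3b + c = 29
  16a + 4b + c = 51
Solving the system yields a = 3, b = 1, c = -1.
So P(u) = 3u^2 + u - 1.
The constant term is -1.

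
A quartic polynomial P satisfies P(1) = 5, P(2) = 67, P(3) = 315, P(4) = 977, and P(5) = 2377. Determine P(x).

Write P(x) = ax^4 + bx^3 + cx^2 + dx + e. Substituting each data point gives a linear system:
  a + b + c + d + e = 5
  16a + 8b + 4c + 2d + e = 67
  81a + 27b + 9c + 3d + e = 315
  256a + 64b + 16c + 4d + e = 977
  625a + 125b + 25c + 5d + e = 2377
Solving the system yields a = 4, b = -2, c = 5, d = 1, e = -3.
So P(x) = 4x^4 - 2x^3 + 5x^2 + x - 3.
Check: P(4) = 977. ✓

P(x) = 4x^4 - 2x^3 + 5x^2 + x - 3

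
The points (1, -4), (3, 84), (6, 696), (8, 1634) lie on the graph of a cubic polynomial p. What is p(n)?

Using the Lagrange interpolation formula with nodes 1, 3, 6, 8:
  L_0(n) = (n - 3)(n - 6)(n - 8) / -70
  L_1(n) = (n - 1)(n - 6)(n - 8) / 30
  L_2(n) = (n - 1)(n - 3)(n - 8) / -30
  L_3(n) = (n - 1)(n - 3)(n - 6) / 70
Then p(n) = -4·L_0(n) + 84·L_1(n) + 696·L_2(n) + 1634·L_3(n).
Expanding and collecting terms gives p(n) = 3n³ + 2n² - 3n - 6.
Check: p(8) = 1634. ✓

p(n) = 3n^3 + 2n^2 - 3n - 6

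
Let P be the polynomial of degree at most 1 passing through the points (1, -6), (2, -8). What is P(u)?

Using the Lagrange interpolation formula with nodes 1, 2:
  L_0(u) = (u - 2) / -1
  L_1(u) = (u - 1) / 1
Then P(u) = -6·L_0(u) - 8·L_1(u).
Expanding and collecting terms gives P(u) = -2u - 4.
Check: P(2) = -8. ✓

P(u) = -2u - 4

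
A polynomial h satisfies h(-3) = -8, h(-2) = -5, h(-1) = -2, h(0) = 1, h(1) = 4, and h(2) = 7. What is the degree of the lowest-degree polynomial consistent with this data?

Forward differences of the values at t = -3, -2, -1, 0, 1, 2:
  h  : -8  -5  -2  1  4  7
  Δ  : 3  3  3  3  3
  Δ^2: 0  0  0  0
  Δ^3: 0  0  0
  Δ^4: 0  0
  Δ^5: 0
The first differences are constant (3) and nonzero, while all higher differences vanish, so the minimal degree is 1.

1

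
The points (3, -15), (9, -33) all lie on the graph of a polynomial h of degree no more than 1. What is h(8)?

-30

Write h(s) = as + b. Substituting each data point gives a linear system:
  3a + b = -15
  9a + b = -33
Solving the system yields a = -3, b = -6.
So h(s) = -3s - 6.
Then h(8) = -30.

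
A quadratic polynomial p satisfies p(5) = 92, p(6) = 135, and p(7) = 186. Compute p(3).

30

Write p(x) = ax^2 + bx + c. Substituting each data point gives a linear system:
  25a + 5b + c = 92
  36a + 6b + c = 135
  49a + 7b + c = 186
Solving the system yields a = 4, b = -1, c = -3.
So p(x) = 4x² - x - 3.
Then p(3) = 30.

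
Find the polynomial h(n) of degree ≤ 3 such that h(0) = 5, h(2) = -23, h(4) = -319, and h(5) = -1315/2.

h(n) = -6n^3 + (5/2)n^2 + 5n + 5

Using the Lagrange interpolation formula with nodes 0, 2, 4, 5:
  L_0(n) = (n - 2)(n - 4)(n - 5) / -40
  L_1(n) = n(n - 4)(n - 5) / 12
  L_2(n) = n(n - 2)(n - 5) / -8
  L_3(n) = n(n - 2)(n - 4) / 15
Then h(n) = 5·L_0(n) - 23·L_1(n) - 319·L_2(n) - 1315/2·L_3(n).
Expanding and collecting terms gives h(n) = -6n^3 + (5/2)n^2 + 5n + 5.
Check: h(0) = 5. ✓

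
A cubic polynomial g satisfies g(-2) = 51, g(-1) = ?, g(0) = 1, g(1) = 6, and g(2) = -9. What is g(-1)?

6

On equispaced nodes a degree-3 polynomial has vanishing fourth forward difference, so
  g(-2) - 4·g(-1) + 6·g(0) - 4·g(1) + g(2) = 0.
Substituting the known values and solving for g(-1):
  -4·g(-1) = -24
  g(-1) = 6.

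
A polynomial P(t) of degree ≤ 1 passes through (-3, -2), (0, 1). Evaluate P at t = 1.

Write P(t) = at + b. Substituting each data point gives a linear system:
  -3a + b = -2
  b = 1
Solving the system yields a = 1, b = 1.
So P(t) = t + 1.
Then P(1) = 2.

2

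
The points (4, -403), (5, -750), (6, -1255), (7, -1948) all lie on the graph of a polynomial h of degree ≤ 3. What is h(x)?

h(x) = -5x^3 - 4x^2 - 6x + 5

Write h(x) = ax^3 + bx^2 + cx + d. Substituting each data point gives a linear system:
  64a + 16b + 4c + d = -403
  125a + 25b + 5c + d = -750
  216a + 36b + 6c + d = -1255
  343a + 49b + 7c + d = -1948
Solving the system yields a = -5, b = -4, c = -6, d = 5.
So h(x) = -5x^3 - 4x^2 - 6x + 5.
Check: h(6) = -1255. ✓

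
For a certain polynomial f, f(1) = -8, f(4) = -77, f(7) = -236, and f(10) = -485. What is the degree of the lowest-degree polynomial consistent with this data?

2

Forward differences of the values at t = 1, 4, 7, 10:
  f  : -8  -77  -236  -485
  Δ  : -69  -159  -249
  Δ^2: -90  -90
  Δ^3: 0
The second differences are constant (-90) and nonzero, while all higher differences vanish, so the minimal degree is 2.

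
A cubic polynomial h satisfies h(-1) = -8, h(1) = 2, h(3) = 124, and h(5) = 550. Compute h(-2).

Using the Lagrange interpolation formula with nodes -1, 1, 3, 5:
  L_0(u) = (u - 1)(u - 3)(u - 5) / -48
  L_1(u) = (u + 1)(u - 3)(u - 5) / 16
  L_2(u) = (u + 1)(u - 1)(u - 5) / -16
  L_3(u) = (u + 1)(u - 1)(u - 3) / 48
Then h(u) = -8·L_0(u) + 2·L_1(u) + 124·L_2(u) + 550·L_3(u).
Expanding and collecting terms gives h(u) = 4u^3 + 2u^2 + u - 5.
Evaluating at u = -2: h(-2) = -31.

-31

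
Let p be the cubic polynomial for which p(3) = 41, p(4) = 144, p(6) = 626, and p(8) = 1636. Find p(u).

p(u) = 4u^3 - 6u^2 - 3u - 4

Using the Lagrange interpolation formula with nodes 3, 4, 6, 8:
  L_0(u) = (u - 4)(u - 6)(u - 8) / -15
  L_1(u) = (u - 3)(u - 6)(u - 8) / 8
  L_2(u) = (u - 3)(u - 4)(u - 8) / -12
  L_3(u) = (u - 3)(u - 4)(u - 6) / 40
Then p(u) = 41·L_0(u) + 144·L_1(u) + 626·L_2(u) + 1636·L_3(u).
Expanding and collecting terms gives p(u) = 4u^3 - 6u^2 - 3u - 4.
Check: p(3) = 41. ✓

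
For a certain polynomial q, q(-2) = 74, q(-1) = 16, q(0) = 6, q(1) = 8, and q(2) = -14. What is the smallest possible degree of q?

3

Forward differences of the values at n = -2, -1, 0, 1, 2:
  q  : 74  16  6  8  -14
  Δ  : -58  -10  2  -22
  Δ^2: 48  12  -24
  Δ^3: -36  -36
  Δ^4: 0
The third differences are constant (-36) and nonzero, while all higher differences vanish, so the minimal degree is 3.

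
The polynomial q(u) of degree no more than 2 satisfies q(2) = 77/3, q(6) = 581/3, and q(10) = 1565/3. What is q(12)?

2237/3

Write q(u) = au^2 + bu + c. Substituting each data point gives a linear system:
  4a + 2b + c = 77/3
  36a + 6b + c = 581/3
  100a + 10b + c = 1565/3
Solving the system yields a = 5, b = 2, c = 5/3.
So q(u) = 5u² + 2u + 5/3.
Then q(12) = 2237/3.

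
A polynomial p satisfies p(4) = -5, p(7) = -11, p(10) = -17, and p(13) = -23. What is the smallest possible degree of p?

1

Forward differences of the values at n = 4, 7, 10, 13:
  p  : -5  -11  -17  -23
  Δ  : -6  -6  -6
  Δ^2: 0  0
  Δ^3: 0
The first differences are constant (-6) and nonzero, while all higher differences vanish, so the minimal degree is 1.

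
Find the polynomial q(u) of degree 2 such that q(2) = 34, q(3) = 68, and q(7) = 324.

q(u) = 6u^2 + 4u + 2

Write q(u) = au^2 + bu + c. Substituting each data point gives a linear system:
  4a + 2b + c = 34
  9a + 3b + c = 68
  49a + 7b + c = 324
Solving the system yields a = 6, b = 4, c = 2.
So q(u) = 6u^2 + 4u + 2.
Check: q(2) = 34. ✓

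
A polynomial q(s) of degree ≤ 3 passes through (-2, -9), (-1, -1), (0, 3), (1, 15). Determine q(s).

q(s) = 2s^3 + 4s^2 + 6s + 3

Using the Lagrange interpolation formula with nodes -2, -1, 0, 1:
  L_0(s) = (s + 1)s(s - 1) / -6
  L_1(s) = (s + 2)s(s - 1) / 2
  L_2(s) = (s + 2)(s + 1)(s - 1) / -2
  L_3(s) = (s + 2)(s + 1)s / 6
Then q(s) = -9·L_0(s) - 1·L_1(s) + 3·L_2(s) + 15·L_3(s).
Expanding and collecting terms gives q(s) = 2s³ + 4s² + 6s + 3.
Check: q(-2) = -9. ✓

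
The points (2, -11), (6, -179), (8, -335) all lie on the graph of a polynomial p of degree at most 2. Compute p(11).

-659

Using the Lagrange interpolation formula with nodes 2, 6, 8:
  L_0(s) = (s - 6)(s - 8) / 24
  L_1(s) = (s - 2)(s - 8) / -8
  L_2(s) = (s - 2)(s - 6) / 12
Then p(s) = -11·L_0(s) - 179·L_1(s) - 335·L_2(s).
Expanding and collecting terms gives p(s) = -6s^2 + 6s + 1.
Evaluating at s = 11: p(11) = -659.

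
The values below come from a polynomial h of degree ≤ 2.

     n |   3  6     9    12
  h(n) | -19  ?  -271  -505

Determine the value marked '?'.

The 3 known points determine the degree-2 polynomial uniquely.
Write h(n) = an^2 + bn + c. Substituting each data point gives a linear system:
  9a + 3b + c = -19
  81a + 9b + c = -271
  144a + 12b + c = -505
Solving the system yields a = -4, b = 6, c = -1.
So h(n) = -4n² + 6n - 1.
Then h(6) = -109.

-109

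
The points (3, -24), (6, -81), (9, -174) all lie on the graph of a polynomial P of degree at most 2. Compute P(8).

-139

Forward differences of the values at x = 3, 6, 9:
  P  : -24  -81  -174
  Δ  : -57  -93
  Δ^2: -36
The second differences are constant, confirming degree 2.
Interpolating (Newton forward form) and evaluating at x = 8 gives P(8) = -139.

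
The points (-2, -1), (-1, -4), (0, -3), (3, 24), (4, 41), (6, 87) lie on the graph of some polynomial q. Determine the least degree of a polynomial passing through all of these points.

Divided differences on the nodes -2, -1, 0, 3, 4, 6:
  order 0: -1  -4  -3  24  41  87
  order 1: -3  1  9  17  23
  order 2: 2  2  2  2
  order 3: 0  0  0
  order 4: 0  0
  order 5: 0
The order-2 divided differences are all 2 (nonzero) and every higher order vanishes, so the data lies on a polynomial of degree exactly 2.

2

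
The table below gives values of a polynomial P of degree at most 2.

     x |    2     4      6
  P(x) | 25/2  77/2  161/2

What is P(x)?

Using the Lagrange interpolation formula with nodes 2, 4, 6:
  L_0(x) = (x - 4)(x - 6) / 8
  L_1(x) = (x - 2)(x - 6) / -4
  L_2(x) = (x - 2)(x - 4) / 8
Then P(x) = 25/2·L_0(x) + 77/2·L_1(x) + 161/2·L_2(x).
Expanding and collecting terms gives P(x) = 2x^2 + x + 5/2.
Check: P(2) = 25/2. ✓

P(x) = 2x^2 + x + 5/2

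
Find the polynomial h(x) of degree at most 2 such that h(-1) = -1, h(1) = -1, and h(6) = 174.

Using the Lagrange interpolation formula with nodes -1, 1, 6:
  L_0(x) = (x - 1)(x - 6) / 14
  L_1(x) = (x + 1)(x - 6) / -10
  L_2(x) = (x + 1)(x - 1) / 35
Then h(x) = -1·L_0(x) - 1·L_1(x) + 174·L_2(x).
Expanding and collecting terms gives h(x) = 5x^2 - 6.
Check: h(6) = 174. ✓

h(x) = 5x^2 - 6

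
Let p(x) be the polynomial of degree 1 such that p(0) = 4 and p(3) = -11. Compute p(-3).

19

Using the Lagrange interpolation formula with nodes 0, 3:
  L_0(x) = (x - 3) / -3
  L_1(x) = x / 3
Then p(x) = 4·L_0(x) - 11·L_1(x).
Expanding and collecting terms gives p(x) = -5x + 4.
Evaluating at x = -3: p(-3) = 19.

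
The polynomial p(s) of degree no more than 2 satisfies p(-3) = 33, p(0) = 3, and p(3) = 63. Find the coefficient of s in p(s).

5

Write p(s) = as^2 + bs + c. Substituting each data point gives a linear system:
  9a - 3b + c = 33
  c = 3
  9a + 3b + c = 63
Solving the system yields a = 5, b = 5, c = 3.
So p(s) = 5s^2 + 5s + 3.
The coefficient of s is 5.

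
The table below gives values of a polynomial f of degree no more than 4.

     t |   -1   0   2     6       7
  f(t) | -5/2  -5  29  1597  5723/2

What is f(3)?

251/2

Using the Lagrange interpolation formula with nodes -1, 0, 2, 6, 7:
  L_0(t) = t(t - 2)(t - 6)(t - 7) / 168
  L_1(t) = (t + 1)(t - 2)(t - 6)(t - 7) / -84
  L_2(t) = (t + 1)t(t - 6)(t - 7) / 120
  L_3(t) = (t + 1)t(t - 2)(t - 7) / -168
  L_4(t) = (t + 1)t(t - 2)(t - 6) / 280
Then f(t) = -5/2·L_0(t) - 5·L_1(t) + 29·L_2(t) + 1597·L_3(t) + 5723/2·L_4(t).
Expanding and collecting terms gives f(t) = t^4 + t^3 + (5/2)t^2 - 5.
Evaluating at t = 3: f(3) = 251/2.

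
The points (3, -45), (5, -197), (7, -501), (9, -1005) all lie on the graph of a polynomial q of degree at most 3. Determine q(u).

q(u) = -u^3 - 4u^2 + 5u + 3

Write q(u) = au^3 + bu^2 + cu + d. Substituting each data point gives a linear system:
  27a + 9b + 3c + d = -45
  125a + 25b + 5c + d = -197
  343a + 49b + 7c + d = -501
  729a + 81b + 9c + d = -1005
Solving the system yields a = -1, b = -4, c = 5, d = 3.
So q(u) = -u^3 - 4u^2 + 5u + 3.
Check: q(3) = -45. ✓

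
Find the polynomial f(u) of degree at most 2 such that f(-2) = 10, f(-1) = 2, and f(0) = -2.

Using the Lagrange interpolation formula with nodes -2, -1, 0:
  L_0(u) = (u + 1)u / 2
  L_1(u) = (u + 2)u / -1
  L_2(u) = (u + 2)(u + 1) / 2
Then f(u) = 10·L_0(u) + 2·L_1(u) - 2·L_2(u).
Expanding and collecting terms gives f(u) = 2u^2 - 2u - 2.
Check: f(0) = -2. ✓

f(u) = 2u^2 - 2u - 2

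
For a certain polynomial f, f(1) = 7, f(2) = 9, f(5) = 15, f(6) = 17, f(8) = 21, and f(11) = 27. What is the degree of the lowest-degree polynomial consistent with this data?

Divided differences on the nodes 1, 2, 5, 6, 8, 11:
  order 0: 7  9  15  17  21  27
  order 1: 2  2  2  2  2
  order 2: 0  0  0  0
  order 3: 0  0  0
  order 4: 0  0
  order 5: 0
The order-1 divided differences are all 2 (nonzero) and every higher order vanishes, so the data lies on a polynomial of degree exactly 1.

1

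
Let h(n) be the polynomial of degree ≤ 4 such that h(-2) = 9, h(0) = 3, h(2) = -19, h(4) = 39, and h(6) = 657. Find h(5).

233

Using the Lagrange interpolation formula with nodes -2, 0, 2, 4, 6:
  L_0(n) = n(n - 2)(n - 4)(n - 6) / 384
  L_1(n) = (n + 2)(n - 2)(n - 4)(n - 6) / -96
  L_2(n) = (n + 2)n(n - 4)(n - 6) / 64
  L_3(n) = (n + 2)n(n - 2)(n - 6) / -96
  L_4(n) = (n + 2)n(n - 2)(n - 4) / 384
Then h(n) = 9·L_0(n) + 3·L_1(n) - 19·L_2(n) + 39·L_3(n) + 657·L_4(n).
Expanding and collecting terms gives h(n) = n⁴ - 2n³ - 6n² + n + 3.
Evaluating at n = 5: h(5) = 233.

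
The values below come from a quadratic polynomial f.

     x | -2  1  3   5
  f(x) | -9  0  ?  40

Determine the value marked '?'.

The 3 known points determine the degree-2 polynomial uniquely.
Write f(x) = ax^2 + bx + c. Substituting each data point gives a linear system:
  4a - 2b + c = -9
  a + b + c = 0
  25a + 5b + c = 40
Solving the system yields a = 1, b = 4, c = -5.
So f(x) = x^2 + 4x - 5.
Then f(3) = 16.

16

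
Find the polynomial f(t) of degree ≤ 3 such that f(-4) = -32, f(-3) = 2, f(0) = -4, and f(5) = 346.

Write f(t) = at^3 + bt^2 + ct + d. Substituting each data point gives a linear system:
  -64a + 16b - 4c + d = -32
  -27a + 9b - 3c + d = 2
  d = -4
  125a + 25b + 5c + d = 346
Solving the system yields a = 2, b = 5, c = -5, d = -4.
So f(t) = 2t³ + 5t² - 5t - 4.
Check: f(-3) = 2. ✓

f(t) = 2t^3 + 5t^2 - 5t - 4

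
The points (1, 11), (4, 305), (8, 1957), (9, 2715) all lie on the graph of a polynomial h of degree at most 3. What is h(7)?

1355

Write h(t) = at^3 + bt^2 + ct + d. Substituting each data point gives a linear system:
  a + b + c + d = 11
  64a + 16b + 4c + d = 305
  512a + 64b + 8c + d = 1957
  729a + 81b + 9c + d = 2715
Solving the system yields a = 3, b = 6, c = 5, d = -3.
So h(t) = 3t^3 + 6t^2 + 5t - 3.
Then h(7) = 1355.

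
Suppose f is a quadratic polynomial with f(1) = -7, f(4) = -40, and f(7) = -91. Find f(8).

-112

Using the Lagrange interpolation formula with nodes 1, 4, 7:
  L_0(s) = (s - 4)(s - 7) / 18
  L_1(s) = (s - 1)(s - 7) / -9
  L_2(s) = (s - 1)(s - 4) / 18
Then f(s) = -7·L_0(s) - 40·L_1(s) - 91·L_2(s).
Expanding and collecting terms gives f(s) = -s^2 - 6s.
Evaluating at s = 8: f(8) = -112.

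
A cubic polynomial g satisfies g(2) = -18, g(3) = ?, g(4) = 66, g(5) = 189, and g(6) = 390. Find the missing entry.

The 4 known points determine the degree-3 polynomial uniquely.
Write g(s) = as^3 + bs^2 + cs + d. Substituting each data point gives a linear system:
  8a + 4b + 2c + d = -18
  64a + 16b + 4c + d = 66
  125a + 25b + 5c + d = 189
  216a + 36b + 6c + d = 390
Solving the system yields a = 3, b = -6, c = -6, d = -6.
So g(s) = 3s³ - 6s² - 6s - 6.
Then g(3) = 3.

3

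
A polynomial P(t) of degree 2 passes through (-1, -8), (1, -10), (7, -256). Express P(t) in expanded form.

Write P(t) = at^2 + bt + c. Substituting each data point gives a linear system:
  a - b + c = -8
  a + b + c = -10
  49a + 7b + c = -256
Solving the system yields a = -5, b = -1, c = -4.
So P(t) = -5t^2 - t - 4.
Check: P(1) = -10. ✓

P(t) = -5t^2 - t - 4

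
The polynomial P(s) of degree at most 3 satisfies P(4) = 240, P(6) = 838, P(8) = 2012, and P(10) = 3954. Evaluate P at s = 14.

Forward differences of the values at s = 4, 6, 8, 10:
  P  : 240  838  2012  3954
  Δ  : 598  1174  1942
  Δ^2: 576  768
  Δ^3: 192
The third differences are constant, confirming degree 3.
Interpolating (Newton forward form) and evaluating at s = 14 gives P(14) = 10910.

10910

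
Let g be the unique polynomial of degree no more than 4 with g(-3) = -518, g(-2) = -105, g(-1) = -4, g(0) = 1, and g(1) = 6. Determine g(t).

g(t) = -5t^4 + 6t^3 + 5t^2 - t + 1

Write g(t) = at^4 + bt^3 + ct^2 + dt + e. Substituting each data point gives a linear system:
  81a - 27b + 9c - 3d + e = -518
  16a - 8b + 4c - 2d + e = -105
  a - b + c - d + e = -4
  e = 1
  a + b + c + d + e = 6
Solving the system yields a = -5, b = 6, c = 5, d = -1, e = 1.
So g(t) = -5t⁴ + 6t³ + 5t² - t + 1.
Check: g(-1) = -4. ✓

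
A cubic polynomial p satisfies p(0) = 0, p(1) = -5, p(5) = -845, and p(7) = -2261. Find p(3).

Write p(x) = ax^3 + bx^2 + cx + d. Substituting each data point gives a linear system:
  d = 0
  a + b + c + d = -5
  125a + 25b + 5c + d = -845
  343a + 49b + 7c + d = -2261
Solving the system yields a = -6, b = -5, c = 6, d = 0.
So p(x) = -6x^3 - 5x^2 + 6x.
Then p(3) = -189.

-189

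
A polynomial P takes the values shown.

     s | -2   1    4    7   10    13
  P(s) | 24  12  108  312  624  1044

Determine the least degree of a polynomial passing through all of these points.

2

Forward differences of the values at s = -2, 1, 4, 7, 10, 13:
  P  : 24  12  108  312  624  1044
  Δ  : -12  96  204  312  420
  Δ^2: 108  108  108  108
  Δ^3: 0  0  0
  Δ^4: 0  0
  Δ^5: 0
The second differences are constant (108) and nonzero, while all higher differences vanish, so the minimal degree is 2.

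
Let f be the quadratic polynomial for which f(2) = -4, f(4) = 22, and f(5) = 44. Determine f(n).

f(n) = 3n^2 - 5n - 6

Write f(n) = an^2 + bn + c. Substituting each data point gives a linear system:
  4a + 2b + c = -4
  16a + 4b + c = 22
  25a + 5b + c = 44
Solving the system yields a = 3, b = -5, c = -6.
So f(n) = 3n^2 - 5n - 6.
Check: f(5) = 44. ✓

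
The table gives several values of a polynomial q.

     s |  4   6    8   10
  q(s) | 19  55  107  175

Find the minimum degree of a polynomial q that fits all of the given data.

2

Divided differences on the nodes 4, 6, 8, 10:
  order 0: 19  55  107  175
  order 1: 18  26  34
  order 2: 2  2
  order 3: 0
The order-2 divided differences are all 2 (nonzero) and every higher order vanishes, so the data lies on a polynomial of degree exactly 2.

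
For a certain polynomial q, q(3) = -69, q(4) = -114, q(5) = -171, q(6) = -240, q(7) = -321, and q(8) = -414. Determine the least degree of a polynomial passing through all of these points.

Forward differences of the values at u = 3, 4, 5, 6, 7, 8:
  q  : -69  -114  -171  -240  -321  -414
  Δ  : -45  -57  -69  -81  -93
  Δ^2: -12  -12  -12  -12
  Δ^3: 0  0  0
  Δ^4: 0  0
  Δ^5: 0
The second differences are constant (-12) and nonzero, while all higher differences vanish, so the minimal degree is 2.

2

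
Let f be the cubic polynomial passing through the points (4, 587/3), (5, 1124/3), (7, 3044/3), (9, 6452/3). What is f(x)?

Write f(x) = ax^3 + bx^2 + cx + d. Substituting each data point gives a linear system:
  64a + 16b + 4c + d = 587/3
  125a + 25b + 5c + d = 1124/3
  343a + 49b + 7c + d = 3044/3
  729a + 81b + 9c + d = 6452/3
Solving the system yields a = 3, b = -1, c = 5, d = -1/3.
So f(x) = 3x^3 - x^2 + 5x - 1/3.
Check: f(9) = 6452/3. ✓

f(x) = 3x^3 - x^2 + 5x - 1/3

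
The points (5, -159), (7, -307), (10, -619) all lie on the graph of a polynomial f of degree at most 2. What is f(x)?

Write f(x) = ax^2 + bx + c. Substituting each data point gives a linear system:
  25a + 5b + c = -159
  49a + 7b + c = -307
  100a + 10b + c = -619
Solving the system yields a = -6, b = -2, c = 1.
So f(x) = -6x² - 2x + 1.
Check: f(5) = -159. ✓

f(x) = -6x^2 - 2x + 1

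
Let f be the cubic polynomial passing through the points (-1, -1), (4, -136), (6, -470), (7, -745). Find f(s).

f(s) = -2s^3 - 2s^2 + 5s + 4

Using the Lagrange interpolation formula with nodes -1, 4, 6, 7:
  L_0(s) = (s - 4)(s - 6)(s - 7) / -280
  L_1(s) = (s + 1)(s - 6)(s - 7) / 30
  L_2(s) = (s + 1)(s - 4)(s - 7) / -14
  L_3(s) = (s + 1)(s - 4)(s - 6) / 24
Then f(s) = -1·L_0(s) - 136·L_1(s) - 470·L_2(s) - 745·L_3(s).
Expanding and collecting terms gives f(s) = -2s^3 - 2s^2 + 5s + 4.
Check: f(6) = -470. ✓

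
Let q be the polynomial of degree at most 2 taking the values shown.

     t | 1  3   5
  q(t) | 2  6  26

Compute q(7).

Forward differences of the values at t = 1, 3, 5:
  q  : 2  6  26
  Δ  : 4  20
  Δ^2: 16
The second differences are constant, confirming degree 2.
Interpolating (Newton forward form) and evaluating at t = 7 gives q(7) = 62.

62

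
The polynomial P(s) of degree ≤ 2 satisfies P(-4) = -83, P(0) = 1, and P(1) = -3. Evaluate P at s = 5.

Write P(s) = as^2 + bs + c. Substituting each data point gives a linear system:
  16a - 4b + c = -83
  c = 1
  a + b + c = -3
Solving the system yields a = -5, b = 1, c = 1.
So P(s) = -5s^2 + s + 1.
Then P(5) = -119.

-119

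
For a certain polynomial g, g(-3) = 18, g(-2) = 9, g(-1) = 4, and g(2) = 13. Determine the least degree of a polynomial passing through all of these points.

Divided differences on the nodes -3, -2, -1, 2:
  order 0: 18  9  4  13
  order 1: -9  -5  3
  order 2: 2  2
  order 3: 0
The order-2 divided differences are all 2 (nonzero) and every higher order vanishes, so the data lies on a polynomial of degree exactly 2.

2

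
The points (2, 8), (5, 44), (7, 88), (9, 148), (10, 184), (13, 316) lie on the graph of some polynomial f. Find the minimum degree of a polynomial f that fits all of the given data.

Divided differences on the nodes 2, 5, 7, 9, 10, 13:
  order 0: 8  44  88  148  184  316
  order 1: 12  22  30  36  44
  order 2: 2  2  2  2
  order 3: 0  0  0
  order 4: 0  0
  order 5: 0
The order-2 divided differences are all 2 (nonzero) and every higher order vanishes, so the data lies on a polynomial of degree exactly 2.

2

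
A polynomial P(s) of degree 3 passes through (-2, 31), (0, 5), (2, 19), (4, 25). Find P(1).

10

Write P(s) = as^3 + bs^2 + cs + d. Substituting each data point gives a linear system:
  -8a + 4b - 2c + d = 31
  d = 5
  8a + 4b + 2c + d = 19
  64a + 16b + 4c + d = 25
Solving the system yields a = -1, b = 5, c = 1, d = 5.
So P(s) = -s³ + 5s² + s + 5.
Then P(1) = 10.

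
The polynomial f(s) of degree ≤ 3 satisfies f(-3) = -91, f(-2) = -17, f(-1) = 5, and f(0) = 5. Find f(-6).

Write f(s) = as^3 + bs^2 + cs + d. Substituting each data point gives a linear system:
  -27a + 9b - 3c + d = -91
  -8a + 4b - 2c + d = -17
  -a + b - c + d = 5
  d = 5
Solving the system yields a = 5, b = 4, c = -1, d = 5.
So f(s) = 5s³ + 4s² - s + 5.
Then f(-6) = -925.

-925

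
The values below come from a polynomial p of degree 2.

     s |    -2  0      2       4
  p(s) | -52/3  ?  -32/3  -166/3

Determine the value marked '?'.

2

The 3 known points determine the degree-2 polynomial uniquely.
Write p(s) = as^2 + bs + c. Substituting each data point gives a linear system:
  4a - 2b + c = -52/3
  4a + 2b + c = -32/3
  16a + 4b + c = -166/3
Solving the system yields a = -4, b = 5/3, c = 2.
So p(s) = -4s^2 + (5/3)s + 2.
Then p(0) = 2.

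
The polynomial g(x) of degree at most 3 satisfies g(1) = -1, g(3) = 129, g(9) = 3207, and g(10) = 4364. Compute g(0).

-6

Using the Lagrange interpolation formula with nodes 1, 3, 9, 10:
  L_0(x) = (x - 3)(x - 9)(x - 10) / -144
  L_1(x) = (x - 1)(x - 9)(x - 10) / 84
  L_2(x) = (x - 1)(x - 3)(x - 10) / -48
  L_3(x) = (x - 1)(x - 3)(x - 9) / 63
Then g(x) = -1·L_0(x) + 129·L_1(x) + 3207·L_2(x) + 4364·L_3(x).
Expanding and collecting terms gives g(x) = 4x^3 + 4x^2 - 3x - 6.
Evaluating at x = 0: g(0) = -6.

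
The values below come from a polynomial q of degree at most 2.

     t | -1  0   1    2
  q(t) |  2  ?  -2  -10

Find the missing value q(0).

The 3 known points determine the degree-2 polynomial uniquely.
Write q(t) = at^2 + bt + c. Substituting each data point gives a linear system:
  a - b + c = 2
  a + b + c = -2
  4a + 2b + c = -10
Solving the system yields a = -2, b = -2, c = 2.
So q(t) = -2t² - 2t + 2.
Then q(0) = 2.

2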